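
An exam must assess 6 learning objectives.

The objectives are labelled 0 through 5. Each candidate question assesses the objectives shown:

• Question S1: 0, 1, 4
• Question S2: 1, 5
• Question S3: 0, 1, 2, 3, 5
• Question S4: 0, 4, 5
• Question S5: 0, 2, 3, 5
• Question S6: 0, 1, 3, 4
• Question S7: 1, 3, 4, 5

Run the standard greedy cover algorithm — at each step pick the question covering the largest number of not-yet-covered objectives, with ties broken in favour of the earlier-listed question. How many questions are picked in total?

Greedy: pick S3 (covers 5 new) → pick S1 (covers 1 new). Total picks: 2.

2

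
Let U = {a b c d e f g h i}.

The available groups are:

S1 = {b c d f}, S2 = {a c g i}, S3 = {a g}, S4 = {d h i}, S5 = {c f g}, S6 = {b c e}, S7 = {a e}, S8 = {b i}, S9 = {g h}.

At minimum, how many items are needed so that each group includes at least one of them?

4

Take T = {d, e, g, i}. Each listed group contains at least one of these, so T is a hitting set of size 4.
No choice of 3 items meets every group, so 4 is the minimum.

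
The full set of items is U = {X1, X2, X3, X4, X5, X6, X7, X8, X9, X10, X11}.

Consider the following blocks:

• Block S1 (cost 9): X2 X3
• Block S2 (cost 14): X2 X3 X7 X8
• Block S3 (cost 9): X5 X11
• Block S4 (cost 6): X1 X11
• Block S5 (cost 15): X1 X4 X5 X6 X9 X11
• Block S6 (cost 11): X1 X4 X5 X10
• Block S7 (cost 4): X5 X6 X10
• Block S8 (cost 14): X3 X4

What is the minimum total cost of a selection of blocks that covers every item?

33

S2, S5, S7 together cover every item (S2 ∪ S5 ∪ S7 = {X1, X2, X3, X4, X5, X6, X7, X8, X9, X10, X11}); total cost 14 + 15 + 4 = 33.
The greedy pick S7, S4, S2, S5 costs 39; no covering selection beats 33.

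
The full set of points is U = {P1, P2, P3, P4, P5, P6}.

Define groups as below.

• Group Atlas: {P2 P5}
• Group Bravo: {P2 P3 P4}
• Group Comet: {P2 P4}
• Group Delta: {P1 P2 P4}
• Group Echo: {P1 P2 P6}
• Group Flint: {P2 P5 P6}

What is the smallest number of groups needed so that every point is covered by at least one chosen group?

3

Bravo and Echo and Flint together: Bravo ∪ Echo ∪ Flint = {P1, P2, P3, P4, P5, P6} — every point is covered.
Only Bravo contains P3, so Bravo is forced; the remaining 3 points need at least 2 more groups (each remaining group adds at most 2) — so at least 3 groups are needed, and 3 is optimal.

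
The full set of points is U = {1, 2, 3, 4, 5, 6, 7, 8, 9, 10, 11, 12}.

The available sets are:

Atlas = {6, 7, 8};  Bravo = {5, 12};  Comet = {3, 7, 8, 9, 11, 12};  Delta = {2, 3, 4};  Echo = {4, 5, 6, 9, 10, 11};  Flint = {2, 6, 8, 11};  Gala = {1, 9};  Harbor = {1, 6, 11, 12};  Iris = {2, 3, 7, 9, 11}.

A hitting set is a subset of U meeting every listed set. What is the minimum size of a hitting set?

4

The 4 points {1, 2, 5, 7} hit every set.
The sets Atlas, Bravo, Delta, Gala are pairwise disjoint, so any hitting set needs a separate point for each — at least 4. Hence 4 is optimal.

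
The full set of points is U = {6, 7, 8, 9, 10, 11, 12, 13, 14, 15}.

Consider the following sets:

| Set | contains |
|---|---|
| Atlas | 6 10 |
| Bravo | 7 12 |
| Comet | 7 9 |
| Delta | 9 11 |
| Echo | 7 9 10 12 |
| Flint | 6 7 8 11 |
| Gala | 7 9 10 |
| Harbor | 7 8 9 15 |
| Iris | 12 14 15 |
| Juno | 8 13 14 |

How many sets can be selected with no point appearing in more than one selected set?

Atlas, Bravo, Delta, Juno are pairwise disjoint (Atlas={6,10}; Bravo={7,12}; Delta={9,11}; Juno={8,13,14}).
Every remaining set overlaps one of these, and no 5 of the listed sets are pairwise disjoint, so 4 is the maximum.

4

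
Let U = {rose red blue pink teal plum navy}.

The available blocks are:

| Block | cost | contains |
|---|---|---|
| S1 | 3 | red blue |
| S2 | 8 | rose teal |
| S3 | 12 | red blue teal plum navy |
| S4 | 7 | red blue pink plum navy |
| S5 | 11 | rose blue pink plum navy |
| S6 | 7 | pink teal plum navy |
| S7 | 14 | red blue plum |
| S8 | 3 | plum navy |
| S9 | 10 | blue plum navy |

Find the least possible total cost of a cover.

S2, S4 together cover every item (S2 ∪ S4 = {rose, red, blue, pink, teal, plum, navy}); total cost 8 + 7 = 15.
No covering selection has total cost below 15.

15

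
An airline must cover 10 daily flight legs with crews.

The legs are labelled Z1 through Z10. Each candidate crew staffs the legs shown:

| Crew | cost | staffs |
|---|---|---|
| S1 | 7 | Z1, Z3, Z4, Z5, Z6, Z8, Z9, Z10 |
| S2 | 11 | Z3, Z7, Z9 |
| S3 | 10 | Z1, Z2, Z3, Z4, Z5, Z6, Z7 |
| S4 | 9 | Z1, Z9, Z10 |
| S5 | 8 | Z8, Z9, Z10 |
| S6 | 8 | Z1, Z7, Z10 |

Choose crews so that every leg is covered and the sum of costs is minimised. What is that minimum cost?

S1, S3 together cover every leg (S1 ∪ S3 = {Z1, Z2, Z3, Z4, Z5, Z6, Z7, Z8, Z9, Z10}); total cost 7 + 10 = 17.
No covering selection has total cost below 17.

17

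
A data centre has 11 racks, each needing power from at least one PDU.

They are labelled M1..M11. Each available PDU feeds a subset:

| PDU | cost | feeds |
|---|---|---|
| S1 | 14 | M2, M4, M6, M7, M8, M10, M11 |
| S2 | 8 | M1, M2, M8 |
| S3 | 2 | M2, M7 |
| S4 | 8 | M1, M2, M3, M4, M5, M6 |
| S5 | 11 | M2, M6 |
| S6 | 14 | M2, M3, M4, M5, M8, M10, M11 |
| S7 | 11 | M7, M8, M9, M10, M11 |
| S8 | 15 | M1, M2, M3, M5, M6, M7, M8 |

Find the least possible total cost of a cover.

19

S4, S7 together cover every rack (S4 ∪ S7 = {M1, M2, M3, M4, M5, M6, M7, M8, M9, M10, M11}); total cost 8 + 11 = 19.
The greedy pick S3, S4, S7 costs 21; no covering selection beats 19.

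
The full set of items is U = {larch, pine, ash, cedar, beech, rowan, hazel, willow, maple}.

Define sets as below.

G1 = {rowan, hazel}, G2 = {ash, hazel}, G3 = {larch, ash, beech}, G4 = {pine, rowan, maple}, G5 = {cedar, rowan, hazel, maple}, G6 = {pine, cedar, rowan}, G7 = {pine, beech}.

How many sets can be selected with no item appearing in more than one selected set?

G5, G7 are pairwise disjoint (G5={cedar,rowan,hazel,maple}; G7={pine,beech}).
Every remaining set overlaps one of these, and no 3 of the listed sets are pairwise disjoint, so 2 is the maximum.

2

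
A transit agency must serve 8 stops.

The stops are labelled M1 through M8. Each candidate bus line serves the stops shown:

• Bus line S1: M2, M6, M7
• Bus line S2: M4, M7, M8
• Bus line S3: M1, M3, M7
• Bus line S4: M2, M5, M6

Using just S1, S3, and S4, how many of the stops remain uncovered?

Union of S1, S3, S4 = {M1, M2, M3, M5, M6, M7}.
Not covered: M4, M8 — 2 stops.

2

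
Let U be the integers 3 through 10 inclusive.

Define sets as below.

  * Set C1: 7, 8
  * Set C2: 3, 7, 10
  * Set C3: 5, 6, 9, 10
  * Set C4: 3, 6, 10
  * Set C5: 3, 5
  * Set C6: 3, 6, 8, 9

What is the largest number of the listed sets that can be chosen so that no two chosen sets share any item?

2

C1, C5 are pairwise disjoint (C1={7,8}; C5={3,5}).
Every remaining set overlaps one of these, and no 3 of the listed sets are pairwise disjoint, so 2 is the maximum.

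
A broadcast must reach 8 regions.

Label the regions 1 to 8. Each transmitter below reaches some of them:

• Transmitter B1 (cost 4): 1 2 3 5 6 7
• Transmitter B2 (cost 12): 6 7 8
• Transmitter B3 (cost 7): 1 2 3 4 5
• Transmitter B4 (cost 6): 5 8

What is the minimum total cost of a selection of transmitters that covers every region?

B1, B3, B4 together cover every region (B1 ∪ B3 ∪ B4 = {1, 2, 3, 4, 5, 6, 7, 8}); total cost 4 + 7 + 6 = 17.
No covering selection has total cost below 17.

17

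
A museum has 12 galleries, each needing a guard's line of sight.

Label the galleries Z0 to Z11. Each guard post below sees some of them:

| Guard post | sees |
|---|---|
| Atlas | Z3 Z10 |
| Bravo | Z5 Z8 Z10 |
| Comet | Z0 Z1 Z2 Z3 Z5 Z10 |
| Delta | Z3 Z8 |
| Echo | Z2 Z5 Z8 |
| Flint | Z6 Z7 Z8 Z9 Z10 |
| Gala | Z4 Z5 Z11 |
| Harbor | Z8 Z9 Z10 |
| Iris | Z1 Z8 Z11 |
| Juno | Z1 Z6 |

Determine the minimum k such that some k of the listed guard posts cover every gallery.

3

Take {Comet, Flint, Gala}. Their union is {Z0, Z1, Z2, Z3, Z4, Z5, Z6, Z7, Z8, Z9, Z10, Z11}, which is all 12 galleries.
Only Comet contains Z0, so Comet is forced; the remaining 6 galleries need at least 2 more guard posts (each remaining guard post adds at most 4) — so at least 3 guard posts are needed, and 3 is optimal.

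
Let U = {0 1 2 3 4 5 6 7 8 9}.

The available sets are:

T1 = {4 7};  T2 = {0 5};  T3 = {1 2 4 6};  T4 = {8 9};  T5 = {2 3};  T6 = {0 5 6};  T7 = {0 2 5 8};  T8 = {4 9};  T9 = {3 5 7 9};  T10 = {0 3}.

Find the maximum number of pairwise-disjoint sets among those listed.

4

T1, T2, T4, T5 are pairwise disjoint (T1={4,7}; T2={0,5}; T4={8,9}; T5={2,3}).
Every remaining set overlaps one of these, and no 5 of the listed sets are pairwise disjoint, so 4 is the maximum.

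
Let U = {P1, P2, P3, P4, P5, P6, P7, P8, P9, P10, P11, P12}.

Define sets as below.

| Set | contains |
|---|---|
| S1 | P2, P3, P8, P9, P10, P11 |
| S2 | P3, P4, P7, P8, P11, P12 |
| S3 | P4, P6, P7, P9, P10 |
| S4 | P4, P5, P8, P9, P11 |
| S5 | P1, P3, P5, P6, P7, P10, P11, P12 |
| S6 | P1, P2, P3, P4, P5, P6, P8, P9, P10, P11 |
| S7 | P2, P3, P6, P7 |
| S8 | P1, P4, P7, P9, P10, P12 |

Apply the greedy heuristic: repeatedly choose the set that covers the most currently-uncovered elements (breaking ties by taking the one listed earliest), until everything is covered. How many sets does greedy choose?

2

Greedy: pick S6 (covers 10 new) → pick S2 (covers 2 new). Total picks: 2.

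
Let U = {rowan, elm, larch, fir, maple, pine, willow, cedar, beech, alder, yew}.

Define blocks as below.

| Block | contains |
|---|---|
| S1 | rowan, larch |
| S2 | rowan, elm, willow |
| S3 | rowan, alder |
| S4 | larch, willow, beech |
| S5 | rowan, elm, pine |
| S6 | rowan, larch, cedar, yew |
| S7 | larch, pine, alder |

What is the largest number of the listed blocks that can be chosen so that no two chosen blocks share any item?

S4, S5 are pairwise disjoint (S4={larch,willow,beech}; S5={rowan,elm,pine}).
Every remaining block overlaps one of these, and no 3 of the listed blocks are pairwise disjoint, so 2 is the maximum.

2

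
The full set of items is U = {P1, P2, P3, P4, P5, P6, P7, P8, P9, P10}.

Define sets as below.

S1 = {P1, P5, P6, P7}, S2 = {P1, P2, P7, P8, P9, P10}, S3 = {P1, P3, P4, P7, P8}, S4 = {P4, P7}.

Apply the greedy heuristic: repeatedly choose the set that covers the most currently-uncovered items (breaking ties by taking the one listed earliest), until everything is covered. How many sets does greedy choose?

Greedy: pick S2 (covers 6 new) → pick S1 (covers 2 new) → pick S3 (covers 2 new). Total picks: 3.

3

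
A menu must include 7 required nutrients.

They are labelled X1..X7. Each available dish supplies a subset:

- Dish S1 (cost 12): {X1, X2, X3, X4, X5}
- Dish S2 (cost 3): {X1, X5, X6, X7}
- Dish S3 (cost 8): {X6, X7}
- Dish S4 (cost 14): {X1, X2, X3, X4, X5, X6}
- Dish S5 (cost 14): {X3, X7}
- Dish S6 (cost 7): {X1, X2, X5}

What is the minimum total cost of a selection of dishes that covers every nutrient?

S1, S2 together cover every nutrient (S1 ∪ S2 = {X1, X2, X3, X4, X5, X6, X7}); total cost 12 + 3 = 15.
No covering selection has total cost below 15.

15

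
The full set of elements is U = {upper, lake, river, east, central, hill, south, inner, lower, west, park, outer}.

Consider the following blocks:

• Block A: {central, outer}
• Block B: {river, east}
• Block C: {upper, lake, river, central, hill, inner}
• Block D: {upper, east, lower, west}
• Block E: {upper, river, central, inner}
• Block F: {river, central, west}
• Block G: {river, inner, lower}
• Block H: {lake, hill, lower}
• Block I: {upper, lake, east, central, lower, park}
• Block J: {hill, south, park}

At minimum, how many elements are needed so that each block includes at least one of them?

Take T = {river, central, south, lower}. Each listed block contains at least one of these, so T is a hitting set of size 4.
No choice of 3 elements meets every block, so 4 is the minimum.

4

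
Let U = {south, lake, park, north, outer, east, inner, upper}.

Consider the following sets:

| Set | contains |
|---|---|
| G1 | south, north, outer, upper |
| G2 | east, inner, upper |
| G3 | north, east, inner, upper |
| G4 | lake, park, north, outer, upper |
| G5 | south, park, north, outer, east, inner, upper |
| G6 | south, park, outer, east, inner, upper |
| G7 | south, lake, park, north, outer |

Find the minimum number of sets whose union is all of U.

G4 and G6 together: G4 ∪ G6 = {south, lake, park, north, outer, east, inner, upper} — every element is covered.
No single set has all 8 elements (the largest, G5, has 7), so 2 is optimal.

2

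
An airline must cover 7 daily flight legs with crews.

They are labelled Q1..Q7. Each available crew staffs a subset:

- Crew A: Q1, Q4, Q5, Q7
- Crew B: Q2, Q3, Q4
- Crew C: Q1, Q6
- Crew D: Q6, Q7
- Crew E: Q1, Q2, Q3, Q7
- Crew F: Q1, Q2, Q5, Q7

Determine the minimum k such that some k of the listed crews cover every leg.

Take {A, D, E}. Their union is {Q1, Q2, Q3, Q4, Q5, Q6, Q7}, which is all 7 legs.
No 2 of the 6 crews cover everything (all 15 combinations miss at least one leg), so 3 is optimal.

3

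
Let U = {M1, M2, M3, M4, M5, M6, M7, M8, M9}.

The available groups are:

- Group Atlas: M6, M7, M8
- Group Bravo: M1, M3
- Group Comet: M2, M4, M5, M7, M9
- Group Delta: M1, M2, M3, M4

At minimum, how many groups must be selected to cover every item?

Take {Atlas, Bravo, Comet}. Their union is {M1, M2, M3, M4, M5, M6, M7, M8, M9}, which is all 9 items.
Only Comet contains M5, so Comet is forced; the remaining 4 items need at least 2 more groups (each remaining group adds at most 2) — so at least 3 groups are needed, and 3 is optimal.

3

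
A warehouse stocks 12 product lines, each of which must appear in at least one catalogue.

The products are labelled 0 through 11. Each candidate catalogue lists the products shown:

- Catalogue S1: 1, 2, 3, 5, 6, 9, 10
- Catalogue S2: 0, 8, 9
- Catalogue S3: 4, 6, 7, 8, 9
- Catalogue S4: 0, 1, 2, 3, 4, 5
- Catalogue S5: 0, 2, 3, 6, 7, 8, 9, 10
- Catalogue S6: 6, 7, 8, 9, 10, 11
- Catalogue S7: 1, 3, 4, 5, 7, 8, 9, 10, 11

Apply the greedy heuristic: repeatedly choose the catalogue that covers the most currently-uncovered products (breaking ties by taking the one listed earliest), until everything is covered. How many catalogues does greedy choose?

2

Greedy: pick S7 (covers 9 new) → pick S5 (covers 3 new). Total picks: 2.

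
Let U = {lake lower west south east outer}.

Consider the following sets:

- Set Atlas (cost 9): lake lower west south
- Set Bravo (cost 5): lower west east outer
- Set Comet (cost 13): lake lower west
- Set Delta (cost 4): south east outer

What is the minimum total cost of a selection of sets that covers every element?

Atlas, Delta together cover every element (Atlas ∪ Delta = {lake, lower, west, south, east, outer}); total cost 9 + 4 = 13.
The greedy pick Bravo, Delta, Atlas costs 18; no covering selection beats 13.

13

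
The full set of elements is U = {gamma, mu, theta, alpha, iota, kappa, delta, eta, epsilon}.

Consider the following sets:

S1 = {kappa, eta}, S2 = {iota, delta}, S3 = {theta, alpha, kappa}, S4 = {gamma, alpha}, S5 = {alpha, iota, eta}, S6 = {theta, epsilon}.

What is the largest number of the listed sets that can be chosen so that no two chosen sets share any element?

S1, S2, S4, S6 are pairwise disjoint (S1={kappa,eta}; S2={iota,delta}; S4={gamma,alpha}; S6={theta,epsilon}).
Every remaining set overlaps one of these, and no 5 of the listed sets are pairwise disjoint, so 4 is the maximum.

4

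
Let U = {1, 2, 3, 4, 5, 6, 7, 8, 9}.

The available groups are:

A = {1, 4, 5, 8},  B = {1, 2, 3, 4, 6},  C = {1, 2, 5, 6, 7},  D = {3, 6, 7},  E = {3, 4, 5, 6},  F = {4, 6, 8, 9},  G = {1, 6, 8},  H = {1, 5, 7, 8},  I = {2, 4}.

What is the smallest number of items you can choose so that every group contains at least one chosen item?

3

Take T = {1, 4, 7}. Each listed group contains at least one of these, so T is a hitting set of size 3.
No choice of 2 items meets every group, so 3 is the minimum.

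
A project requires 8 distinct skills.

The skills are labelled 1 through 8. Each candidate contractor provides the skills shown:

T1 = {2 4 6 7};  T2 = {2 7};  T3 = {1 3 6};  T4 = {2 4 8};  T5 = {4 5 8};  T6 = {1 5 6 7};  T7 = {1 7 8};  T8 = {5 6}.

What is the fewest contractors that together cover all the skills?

Take {T1, T3, T5}. Their union is {1, 2, 3, 4, 5, 6, 7, 8}, which is all 8 skills.
Only T3 contains 3, so T3 is forced; the remaining 5 skills need at least 2 more contractors (each remaining contractor adds at most 3) — so at least 3 contractors are needed, and 3 is optimal.

3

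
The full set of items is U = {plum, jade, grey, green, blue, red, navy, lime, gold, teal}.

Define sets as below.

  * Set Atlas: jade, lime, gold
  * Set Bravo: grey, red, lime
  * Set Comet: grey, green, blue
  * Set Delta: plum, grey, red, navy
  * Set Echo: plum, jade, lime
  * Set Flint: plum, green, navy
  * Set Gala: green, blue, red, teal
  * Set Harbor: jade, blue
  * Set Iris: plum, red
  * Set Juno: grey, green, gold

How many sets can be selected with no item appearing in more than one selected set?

Atlas, Comet, Iris are pairwise disjoint (Atlas={jade,lime,gold}; Comet={grey,green,blue}; Iris={plum,red}).
Every remaining set overlaps one of these, and no 4 of the listed sets are pairwise disjoint, so 3 is the maximum.

3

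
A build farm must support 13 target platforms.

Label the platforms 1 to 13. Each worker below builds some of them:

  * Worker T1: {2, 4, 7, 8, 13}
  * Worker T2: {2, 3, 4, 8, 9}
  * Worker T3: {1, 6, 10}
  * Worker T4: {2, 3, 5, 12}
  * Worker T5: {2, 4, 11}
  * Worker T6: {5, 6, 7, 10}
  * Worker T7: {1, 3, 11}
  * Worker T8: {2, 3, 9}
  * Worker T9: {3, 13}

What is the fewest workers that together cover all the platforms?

T1 and T2 and T3 and T4 and T5 together: T1 ∪ T2 ∪ T3 ∪ T4 ∪ T5 = {1, 2, 3, 4, 5, 6, 7, 8, 9, 10, 11, 12, 13} — every platform is covered.
No 4 of the 9 workers cover everything (all 126 combinations miss at least one platform), so 5 is optimal.

5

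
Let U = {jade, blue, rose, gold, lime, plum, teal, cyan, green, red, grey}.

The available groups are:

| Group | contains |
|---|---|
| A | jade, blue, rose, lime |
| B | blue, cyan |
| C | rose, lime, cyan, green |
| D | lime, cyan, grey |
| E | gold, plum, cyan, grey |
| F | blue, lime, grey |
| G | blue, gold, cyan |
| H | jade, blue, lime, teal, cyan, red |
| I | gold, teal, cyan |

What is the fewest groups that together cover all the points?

C, E, and H cover everything between them: the union {jade, blue, rose, gold, lime, plum, teal, cyan, green, red, grey} is all of U.
Only E contains plum, so E is forced; the remaining 7 points need at least 2 more groups (each remaining group adds at most 5) — so at least 3 groups are needed, and 3 is optimal.

3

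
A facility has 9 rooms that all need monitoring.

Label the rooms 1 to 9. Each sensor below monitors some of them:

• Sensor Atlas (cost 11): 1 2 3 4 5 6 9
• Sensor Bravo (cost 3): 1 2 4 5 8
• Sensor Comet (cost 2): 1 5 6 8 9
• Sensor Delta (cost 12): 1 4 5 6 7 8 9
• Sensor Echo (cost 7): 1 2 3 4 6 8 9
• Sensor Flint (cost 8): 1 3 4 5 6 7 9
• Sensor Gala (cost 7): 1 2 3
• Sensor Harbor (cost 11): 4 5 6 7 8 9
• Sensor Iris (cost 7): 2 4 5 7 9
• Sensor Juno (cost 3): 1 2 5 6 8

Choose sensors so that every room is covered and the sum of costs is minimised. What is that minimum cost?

11

Bravo, Flint together cover every room (Bravo ∪ Flint = {1, 2, 3, 4, 5, 6, 7, 8, 9}); total cost 3 + 8 = 11.
The greedy pick Comet, Bravo, Flint costs 13; no covering selection beats 11.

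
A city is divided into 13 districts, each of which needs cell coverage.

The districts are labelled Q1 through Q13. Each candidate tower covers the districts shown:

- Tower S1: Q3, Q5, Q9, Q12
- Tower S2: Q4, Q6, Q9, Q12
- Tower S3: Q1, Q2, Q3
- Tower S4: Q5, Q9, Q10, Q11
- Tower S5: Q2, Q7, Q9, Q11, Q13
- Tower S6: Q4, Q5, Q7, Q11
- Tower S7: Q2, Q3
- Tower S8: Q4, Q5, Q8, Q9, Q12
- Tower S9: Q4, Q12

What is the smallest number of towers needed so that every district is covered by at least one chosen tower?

5

S2 and S3 and S4 and S5 and S8 together: S2 ∪ S3 ∪ S4 ∪ S5 ∪ S8 = {Q1, Q2, Q3, Q4, Q5, Q6, Q7, Q8, Q9, Q10, Q11, Q12, Q13} — every district is covered.
No 4 of the 9 towers cover everything (all 126 combinations miss at least one district), so 5 is optimal.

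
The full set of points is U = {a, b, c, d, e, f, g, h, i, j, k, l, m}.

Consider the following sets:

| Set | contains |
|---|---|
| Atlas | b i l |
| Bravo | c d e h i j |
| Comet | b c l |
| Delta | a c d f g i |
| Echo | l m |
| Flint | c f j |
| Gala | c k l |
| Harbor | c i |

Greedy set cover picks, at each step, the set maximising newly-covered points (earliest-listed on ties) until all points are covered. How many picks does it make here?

5

Greedy: pick Bravo (covers 6 new) → pick Delta (covers 3 new) → pick Atlas (covers 2 new) → pick Echo (covers 1 new) → pick Gala (covers 1 new). Total picks: 5.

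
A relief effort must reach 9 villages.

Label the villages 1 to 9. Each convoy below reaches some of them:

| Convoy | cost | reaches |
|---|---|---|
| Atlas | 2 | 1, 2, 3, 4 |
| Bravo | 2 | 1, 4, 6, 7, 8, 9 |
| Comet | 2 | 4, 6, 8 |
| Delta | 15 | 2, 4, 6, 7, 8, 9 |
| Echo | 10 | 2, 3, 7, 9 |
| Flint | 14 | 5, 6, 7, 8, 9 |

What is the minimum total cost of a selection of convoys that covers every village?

16

Atlas, Flint together cover every village (Atlas ∪ Flint = {1, 2, 3, 4, 5, 6, 7, 8, 9}); total cost 2 + 14 = 16.
The greedy pick Bravo, Atlas, Flint costs 18; no covering selection beats 16.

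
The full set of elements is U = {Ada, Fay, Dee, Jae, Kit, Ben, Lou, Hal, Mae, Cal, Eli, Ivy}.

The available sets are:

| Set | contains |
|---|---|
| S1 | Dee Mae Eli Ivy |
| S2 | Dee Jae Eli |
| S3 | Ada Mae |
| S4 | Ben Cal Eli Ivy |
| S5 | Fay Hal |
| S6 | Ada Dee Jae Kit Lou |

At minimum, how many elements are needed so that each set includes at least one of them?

3

Take H = {Ada, Fay, Eli}. Each listed set contains at least one of these, so H is a hitting set of size 3.
The sets S4, S5, S6 are pairwise disjoint, so any hitting set needs a separate element for each — at least 3. Hence 3 is optimal.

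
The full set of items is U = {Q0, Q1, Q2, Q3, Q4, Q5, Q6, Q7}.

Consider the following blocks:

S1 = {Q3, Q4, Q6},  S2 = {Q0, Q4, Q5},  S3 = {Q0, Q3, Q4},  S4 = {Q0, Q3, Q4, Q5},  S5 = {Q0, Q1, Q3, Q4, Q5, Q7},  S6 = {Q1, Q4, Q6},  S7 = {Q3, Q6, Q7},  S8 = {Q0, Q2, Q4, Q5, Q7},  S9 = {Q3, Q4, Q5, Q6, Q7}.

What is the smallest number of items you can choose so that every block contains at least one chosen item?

2

Take H = {Q0, Q6}. Each listed block contains at least one of these, so H is a hitting set of size 2.
The blocks S2, S7 are pairwise disjoint, so any hitting set needs a separate item for each — at least 2. Hence 2 is optimal.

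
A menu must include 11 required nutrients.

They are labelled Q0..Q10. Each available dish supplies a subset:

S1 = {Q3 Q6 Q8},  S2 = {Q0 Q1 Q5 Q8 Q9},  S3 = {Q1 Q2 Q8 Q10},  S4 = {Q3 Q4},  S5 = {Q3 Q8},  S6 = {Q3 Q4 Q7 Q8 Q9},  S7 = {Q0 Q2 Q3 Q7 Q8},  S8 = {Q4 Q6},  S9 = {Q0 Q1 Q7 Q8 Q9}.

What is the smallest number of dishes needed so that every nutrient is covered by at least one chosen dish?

4

Take {S2, S3, S6, S8}. Their union is {Q0, Q1, Q2, Q3, Q4, Q5, Q6, Q7, Q8, Q9, Q10}, which is all 11 nutrients.
No 3 of the 9 dishes cover everything (all 84 combinations miss at least one nutrient), so 4 is optimal.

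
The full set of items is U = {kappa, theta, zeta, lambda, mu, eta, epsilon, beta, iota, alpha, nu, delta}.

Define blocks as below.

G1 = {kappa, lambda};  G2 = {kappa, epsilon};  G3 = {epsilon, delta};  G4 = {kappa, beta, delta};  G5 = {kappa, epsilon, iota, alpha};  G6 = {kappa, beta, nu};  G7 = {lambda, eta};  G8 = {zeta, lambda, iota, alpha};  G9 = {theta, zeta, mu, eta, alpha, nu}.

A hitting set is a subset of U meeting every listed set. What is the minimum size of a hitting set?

4

The 4 items {theta, lambda, epsilon, beta} hit every block.
No choice of 3 items meets every block, so 4 is the minimum.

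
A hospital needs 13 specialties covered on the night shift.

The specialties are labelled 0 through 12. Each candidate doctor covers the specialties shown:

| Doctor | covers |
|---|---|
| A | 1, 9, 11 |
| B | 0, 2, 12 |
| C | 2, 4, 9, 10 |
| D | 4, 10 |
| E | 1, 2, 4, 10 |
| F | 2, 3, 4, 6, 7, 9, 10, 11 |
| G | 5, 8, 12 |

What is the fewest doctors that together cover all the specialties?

A and B and F and G together: A ∪ B ∪ F ∪ G = {0, 1, 2, 3, 4, 5, 6, 7, 8, 9, 10, 11, 12} — every specialty is covered.
No 3 of the 7 doctors cover everything (all 35 combinations miss at least one specialty), so 4 is optimal.

4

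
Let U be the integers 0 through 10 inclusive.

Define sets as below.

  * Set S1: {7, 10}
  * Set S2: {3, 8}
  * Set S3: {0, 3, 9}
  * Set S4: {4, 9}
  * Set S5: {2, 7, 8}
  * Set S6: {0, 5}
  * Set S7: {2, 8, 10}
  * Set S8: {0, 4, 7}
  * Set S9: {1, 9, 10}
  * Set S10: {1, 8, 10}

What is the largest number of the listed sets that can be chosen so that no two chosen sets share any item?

4

S1, S2, S4, S6 are pairwise disjoint (S1={7,10}; S2={3,8}; S4={4,9}; S6={0,5}).
Every remaining set overlaps one of these, and no 5 of the listed sets are pairwise disjoint, so 4 is the maximum.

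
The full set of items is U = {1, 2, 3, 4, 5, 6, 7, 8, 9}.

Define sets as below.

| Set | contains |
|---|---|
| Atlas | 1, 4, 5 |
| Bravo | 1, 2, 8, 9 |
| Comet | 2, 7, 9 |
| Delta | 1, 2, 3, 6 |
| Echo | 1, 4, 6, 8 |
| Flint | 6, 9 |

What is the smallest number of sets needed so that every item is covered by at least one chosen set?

4

Atlas and Bravo and Comet and Delta together: Atlas ∪ Bravo ∪ Comet ∪ Delta = {1, 2, 3, 4, 5, 6, 7, 8, 9} — every item is covered.
Only Delta contains 3, so Delta is forced; the remaining 5 items need at least 3 more sets (each remaining set adds at most 2) — so at least 4 sets are needed, and 4 is optimal.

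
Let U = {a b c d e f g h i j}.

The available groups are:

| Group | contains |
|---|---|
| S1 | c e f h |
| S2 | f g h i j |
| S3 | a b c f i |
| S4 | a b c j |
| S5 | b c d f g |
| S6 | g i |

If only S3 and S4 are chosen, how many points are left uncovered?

4

Union of S3, S4 = {a, b, c, f, i, j}.
Not covered: d, e, g, h — 4 points.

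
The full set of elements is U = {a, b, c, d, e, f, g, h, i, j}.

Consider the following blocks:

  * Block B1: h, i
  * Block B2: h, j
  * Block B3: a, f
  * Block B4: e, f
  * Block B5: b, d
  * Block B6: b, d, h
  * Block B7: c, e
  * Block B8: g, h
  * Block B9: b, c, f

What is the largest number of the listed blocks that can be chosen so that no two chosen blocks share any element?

4

B3, B5, B7, B8 are pairwise disjoint (B3={a,f}; B5={b,d}; B7={c,e}; B8={g,h}).
Every remaining block overlaps one of these, and no 5 of the listed blocks are pairwise disjoint, so 4 is the maximum.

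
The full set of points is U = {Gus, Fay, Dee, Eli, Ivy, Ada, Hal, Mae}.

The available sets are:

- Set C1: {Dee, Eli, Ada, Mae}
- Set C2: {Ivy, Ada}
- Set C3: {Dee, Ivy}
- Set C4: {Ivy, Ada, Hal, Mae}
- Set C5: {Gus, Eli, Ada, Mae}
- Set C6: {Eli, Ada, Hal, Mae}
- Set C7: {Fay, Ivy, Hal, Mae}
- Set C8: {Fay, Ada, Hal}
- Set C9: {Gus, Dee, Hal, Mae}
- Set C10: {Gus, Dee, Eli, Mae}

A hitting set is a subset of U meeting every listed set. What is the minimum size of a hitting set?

H = {Ivy, Hal, Mae} meets every set (each contains at least one member of H), and |H| = 3.
No choice of 2 points meets every set, so 3 is the minimum.

3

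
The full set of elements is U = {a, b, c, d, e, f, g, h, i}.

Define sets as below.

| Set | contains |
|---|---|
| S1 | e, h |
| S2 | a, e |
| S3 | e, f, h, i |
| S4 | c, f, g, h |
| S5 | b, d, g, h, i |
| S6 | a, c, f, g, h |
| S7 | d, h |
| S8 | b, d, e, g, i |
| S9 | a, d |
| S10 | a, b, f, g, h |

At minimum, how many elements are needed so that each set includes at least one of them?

3

The 3 elements {a, d, h} hit every set.
No choice of 2 elements meets every set, so 3 is the minimum.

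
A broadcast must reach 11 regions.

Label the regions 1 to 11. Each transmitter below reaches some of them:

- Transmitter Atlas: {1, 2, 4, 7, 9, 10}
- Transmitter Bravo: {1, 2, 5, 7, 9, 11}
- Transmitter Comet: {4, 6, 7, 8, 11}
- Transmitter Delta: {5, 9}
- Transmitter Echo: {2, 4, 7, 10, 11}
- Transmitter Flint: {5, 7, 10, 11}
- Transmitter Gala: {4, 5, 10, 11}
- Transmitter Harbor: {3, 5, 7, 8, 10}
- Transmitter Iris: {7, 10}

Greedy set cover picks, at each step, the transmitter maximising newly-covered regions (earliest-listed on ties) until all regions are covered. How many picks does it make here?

Greedy: pick Atlas (covers 6 new) → pick Comet (covers 3 new) → pick Harbor (covers 2 new). Total picks: 3.

3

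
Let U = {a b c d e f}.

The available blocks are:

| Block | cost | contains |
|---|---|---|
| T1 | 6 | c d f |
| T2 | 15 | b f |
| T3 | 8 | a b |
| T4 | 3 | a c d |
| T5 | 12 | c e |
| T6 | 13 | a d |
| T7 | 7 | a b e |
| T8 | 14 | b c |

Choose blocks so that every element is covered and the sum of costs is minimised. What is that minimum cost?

T1, T7 together cover every element (T1 ∪ T7 = {a, b, c, d, e, f}); total cost 6 + 7 = 13.
The greedy pick T4, T7, T1 costs 16; no covering selection beats 13.

13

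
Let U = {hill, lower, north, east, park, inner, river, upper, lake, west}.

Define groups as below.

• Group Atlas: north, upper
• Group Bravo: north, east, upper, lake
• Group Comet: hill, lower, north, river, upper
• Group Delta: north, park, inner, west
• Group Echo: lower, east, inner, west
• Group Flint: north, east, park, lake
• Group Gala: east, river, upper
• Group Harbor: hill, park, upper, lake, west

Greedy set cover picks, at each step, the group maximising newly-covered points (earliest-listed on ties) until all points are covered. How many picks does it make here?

3

Greedy: pick Comet (covers 5 new) → pick Delta (covers 3 new) → pick Bravo (covers 2 new). Total picks: 3.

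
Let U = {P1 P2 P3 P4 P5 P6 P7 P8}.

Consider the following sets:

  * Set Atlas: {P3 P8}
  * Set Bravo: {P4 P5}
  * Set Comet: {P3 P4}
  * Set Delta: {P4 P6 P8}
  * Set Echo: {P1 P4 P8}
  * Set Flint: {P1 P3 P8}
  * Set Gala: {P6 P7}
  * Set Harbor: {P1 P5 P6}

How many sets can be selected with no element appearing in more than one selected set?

Bravo, Flint, Gala are pairwise disjoint (Bravo={P4,P5}; Flint={P1,P3,P8}; Gala={P6,P7}).
Every remaining set overlaps one of these, and no 4 of the listed sets are pairwise disjoint, so 3 is the maximum.

3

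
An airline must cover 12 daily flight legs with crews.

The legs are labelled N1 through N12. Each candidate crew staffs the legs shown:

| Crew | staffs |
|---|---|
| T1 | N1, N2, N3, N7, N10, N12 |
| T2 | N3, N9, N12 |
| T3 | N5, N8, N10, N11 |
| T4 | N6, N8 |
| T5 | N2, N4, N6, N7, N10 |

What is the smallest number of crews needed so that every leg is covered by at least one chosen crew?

T1 and T2 and T3 and T5 together: T1 ∪ T2 ∪ T3 ∪ T5 = {N1, N2, N3, N4, N5, N6, N7, N8, N9, N10, N11, N12} — every leg is covered.
Only T5 contains N4, so T5 is forced; the remaining 7 legs need at least 3 more crews (each remaining crew adds at most 3) — so at least 4 crews are needed, and 4 is optimal.

4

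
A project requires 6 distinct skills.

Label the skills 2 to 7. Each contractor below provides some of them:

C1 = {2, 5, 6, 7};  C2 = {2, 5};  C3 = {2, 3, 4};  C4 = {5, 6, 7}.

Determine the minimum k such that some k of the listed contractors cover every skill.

2

Take {C3, C4}. Their union is {2, 3, 4, 5, 6, 7}, which is all 6 skills.
No single contractor has all 6 skills (the largest, C1, has 4), so 2 is optimal.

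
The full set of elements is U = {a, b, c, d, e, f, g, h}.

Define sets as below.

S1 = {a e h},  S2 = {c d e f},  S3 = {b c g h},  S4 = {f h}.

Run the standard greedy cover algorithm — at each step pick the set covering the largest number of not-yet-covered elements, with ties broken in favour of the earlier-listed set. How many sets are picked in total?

3

Greedy: pick S2 (covers 4 new) → pick S3 (covers 3 new) → pick S1 (covers 1 new). Total picks: 3.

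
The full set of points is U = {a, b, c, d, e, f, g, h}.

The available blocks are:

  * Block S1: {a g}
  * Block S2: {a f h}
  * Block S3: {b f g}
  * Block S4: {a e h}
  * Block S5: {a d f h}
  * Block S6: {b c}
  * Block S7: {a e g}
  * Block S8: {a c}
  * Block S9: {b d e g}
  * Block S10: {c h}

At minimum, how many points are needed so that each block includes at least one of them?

3

Take T = {a, c, g}. Each listed block contains at least one of these, so T is a hitting set of size 3.
No choice of 2 points meets every block, so 3 is the minimum.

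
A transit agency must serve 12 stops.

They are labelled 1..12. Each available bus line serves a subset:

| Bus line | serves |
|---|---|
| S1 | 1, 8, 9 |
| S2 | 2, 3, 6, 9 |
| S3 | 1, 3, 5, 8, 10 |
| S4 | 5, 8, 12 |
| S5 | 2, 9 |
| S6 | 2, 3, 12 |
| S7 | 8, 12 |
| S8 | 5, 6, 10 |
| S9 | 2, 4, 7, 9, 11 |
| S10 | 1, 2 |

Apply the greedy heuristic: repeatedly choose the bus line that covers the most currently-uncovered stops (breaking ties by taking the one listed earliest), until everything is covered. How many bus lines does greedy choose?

4

Greedy: pick S3 (covers 5 new) → pick S9 (covers 5 new) → pick S2 (covers 1 new) → pick S4 (covers 1 new). Total picks: 4.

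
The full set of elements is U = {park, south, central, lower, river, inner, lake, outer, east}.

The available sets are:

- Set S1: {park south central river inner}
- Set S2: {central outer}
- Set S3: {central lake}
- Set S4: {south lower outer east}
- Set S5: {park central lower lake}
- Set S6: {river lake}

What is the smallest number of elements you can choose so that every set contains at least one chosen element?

The 3 elements {central, river, outer} hit every set.
No choice of 2 elements meets every set, so 3 is the minimum.

3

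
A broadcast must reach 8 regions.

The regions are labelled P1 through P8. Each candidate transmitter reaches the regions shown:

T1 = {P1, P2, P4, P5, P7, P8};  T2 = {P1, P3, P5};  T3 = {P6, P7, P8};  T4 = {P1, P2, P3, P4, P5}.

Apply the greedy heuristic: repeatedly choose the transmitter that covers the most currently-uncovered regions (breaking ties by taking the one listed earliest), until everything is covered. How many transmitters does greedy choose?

3

Greedy: pick T1 (covers 6 new) → pick T2 (covers 1 new) → pick T3 (covers 1 new). Total picks: 3.
(The true minimum cover uses only 2 transmitters, so greedy is not optimal here.)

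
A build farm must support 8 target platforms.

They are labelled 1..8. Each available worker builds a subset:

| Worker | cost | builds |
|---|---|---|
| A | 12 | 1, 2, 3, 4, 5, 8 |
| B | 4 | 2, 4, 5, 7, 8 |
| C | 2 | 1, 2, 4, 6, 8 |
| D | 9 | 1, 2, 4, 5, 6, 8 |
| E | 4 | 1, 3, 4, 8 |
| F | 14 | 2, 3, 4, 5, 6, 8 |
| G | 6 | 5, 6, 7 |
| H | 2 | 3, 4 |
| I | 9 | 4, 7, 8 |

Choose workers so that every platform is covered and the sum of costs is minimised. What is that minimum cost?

B, C, H together cover every platform (B ∪ C ∪ H = {1, 2, 3, 4, 5, 6, 7, 8}); total cost 4 + 2 + 2 = 8.
No covering selection has total cost below 8.

8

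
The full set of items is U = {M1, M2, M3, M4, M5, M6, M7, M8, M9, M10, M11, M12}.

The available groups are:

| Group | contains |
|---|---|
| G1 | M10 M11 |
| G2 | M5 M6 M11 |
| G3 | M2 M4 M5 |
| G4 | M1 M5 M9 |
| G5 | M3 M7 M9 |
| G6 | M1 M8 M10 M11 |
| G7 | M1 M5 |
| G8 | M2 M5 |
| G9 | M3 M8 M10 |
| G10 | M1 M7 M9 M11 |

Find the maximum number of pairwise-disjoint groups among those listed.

3

G3, G5, G6 are pairwise disjoint (G3={M2,M4,M5}; G5={M3,M7,M9}; G6={M1,M8,M10,M11}).
Every remaining group overlaps one of these, and no 4 of the listed groups are pairwise disjoint, so 3 is the maximum.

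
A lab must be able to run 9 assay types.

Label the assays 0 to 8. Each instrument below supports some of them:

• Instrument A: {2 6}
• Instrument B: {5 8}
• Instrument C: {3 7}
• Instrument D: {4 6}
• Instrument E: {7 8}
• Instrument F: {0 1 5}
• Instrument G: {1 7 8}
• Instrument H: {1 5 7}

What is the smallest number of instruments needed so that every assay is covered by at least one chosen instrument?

5

A and C and D and F and G together: A ∪ C ∪ D ∪ F ∪ G = {0, 1, 2, 3, 4, 5, 6, 7, 8} — every assay is covered.
No 4 of the 8 instruments cover everything (all 70 combinations miss at least one assay), so 5 is optimal.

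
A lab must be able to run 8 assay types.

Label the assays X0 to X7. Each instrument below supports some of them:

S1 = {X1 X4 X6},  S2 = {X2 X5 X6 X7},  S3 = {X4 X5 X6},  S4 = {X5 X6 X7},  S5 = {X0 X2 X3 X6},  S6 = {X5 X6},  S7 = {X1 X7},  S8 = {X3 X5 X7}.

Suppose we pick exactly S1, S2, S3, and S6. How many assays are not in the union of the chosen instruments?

Union of S1, S2, S3, S6 = {X1, X2, X4, X5, X6, X7}.
Not covered: X0, X3 — 2 assays.

2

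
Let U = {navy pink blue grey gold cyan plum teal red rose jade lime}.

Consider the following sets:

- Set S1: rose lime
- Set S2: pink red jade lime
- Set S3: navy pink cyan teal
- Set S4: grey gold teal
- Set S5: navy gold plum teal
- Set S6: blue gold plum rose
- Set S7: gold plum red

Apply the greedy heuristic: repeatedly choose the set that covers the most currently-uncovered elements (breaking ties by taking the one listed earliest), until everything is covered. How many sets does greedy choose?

5

Greedy: pick S2 (covers 4 new) → pick S5 (covers 4 new) → pick S6 (covers 2 new) → pick S3 (covers 1 new) → pick S4 (covers 1 new). Total picks: 5.
(The true minimum cover uses only 4 sets, so greedy is not optimal here.)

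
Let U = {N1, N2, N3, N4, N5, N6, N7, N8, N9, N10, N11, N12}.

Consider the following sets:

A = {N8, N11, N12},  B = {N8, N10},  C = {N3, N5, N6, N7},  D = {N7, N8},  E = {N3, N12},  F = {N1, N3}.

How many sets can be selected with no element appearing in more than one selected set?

2

B, C are pairwise disjoint (B={N8,N10}; C={N3,N5,N6,N7}).
Every remaining set overlaps one of these, and no 3 of the listed sets are pairwise disjoint, so 2 is the maximum.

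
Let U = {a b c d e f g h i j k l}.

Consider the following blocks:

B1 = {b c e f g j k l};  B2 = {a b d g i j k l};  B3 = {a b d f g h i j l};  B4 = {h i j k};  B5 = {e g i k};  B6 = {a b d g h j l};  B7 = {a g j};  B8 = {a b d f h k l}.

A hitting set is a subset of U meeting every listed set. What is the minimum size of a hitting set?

The 2 elements {j, k} hit every block.
No single element lies in every block, so at least 2 are needed and 2 is optimal.

2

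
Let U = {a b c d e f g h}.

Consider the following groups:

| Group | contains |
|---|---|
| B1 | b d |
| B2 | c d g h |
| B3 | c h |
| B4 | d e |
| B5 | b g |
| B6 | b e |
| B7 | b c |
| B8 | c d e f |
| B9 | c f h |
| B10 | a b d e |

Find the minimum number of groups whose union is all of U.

3

B5, B9, and B10 cover everything between them: the union {a, b, c, d, e, f, g, h} is all of U.
Only B10 contains a, so B10 is forced; the remaining 4 elements need at least 2 more groups (each remaining group adds at most 3) — so at least 3 groups are needed, and 3 is optimal.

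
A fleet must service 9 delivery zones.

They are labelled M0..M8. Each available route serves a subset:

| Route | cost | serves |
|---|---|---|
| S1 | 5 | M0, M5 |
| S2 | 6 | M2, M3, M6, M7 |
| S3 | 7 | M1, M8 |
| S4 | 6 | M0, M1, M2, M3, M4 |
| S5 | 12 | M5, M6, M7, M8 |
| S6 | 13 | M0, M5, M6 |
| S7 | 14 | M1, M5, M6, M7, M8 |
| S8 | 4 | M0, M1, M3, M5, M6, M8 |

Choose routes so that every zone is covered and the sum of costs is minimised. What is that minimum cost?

16

S2, S4, S8 together cover every zone (S2 ∪ S4 ∪ S8 = {M0, M1, M2, M3, M4, M5, M6, M7, M8}); total cost 6 + 6 + 4 = 16.
No covering selection has total cost below 16.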